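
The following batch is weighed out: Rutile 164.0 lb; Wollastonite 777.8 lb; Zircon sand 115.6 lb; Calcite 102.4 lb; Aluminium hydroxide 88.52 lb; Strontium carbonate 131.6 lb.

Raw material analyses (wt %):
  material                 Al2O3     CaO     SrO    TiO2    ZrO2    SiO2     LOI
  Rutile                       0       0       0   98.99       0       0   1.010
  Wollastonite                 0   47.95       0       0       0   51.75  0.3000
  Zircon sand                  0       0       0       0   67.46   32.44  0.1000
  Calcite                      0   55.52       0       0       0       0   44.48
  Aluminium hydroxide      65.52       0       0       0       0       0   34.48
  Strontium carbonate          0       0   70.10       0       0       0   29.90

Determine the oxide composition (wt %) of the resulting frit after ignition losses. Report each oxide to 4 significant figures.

Glass mass = 1260 lb (batch 1380 − LOI 119.5).
Composition: Al2O3 4.602%, CaO 34.10%, SrO 7.319%, TiO2 12.88%, ZrO2 6.187%, SiO2 34.91%

Mid-chain values are printed, with 4-significant-figure rounding, at each printed step; exact precision is kept from first step to last — every reported result is rounded a single time; all derived quantities are computed in exact precision (LOI, glass mass, totals, six oxide percentages, the yield) from the weighed amounts for 1260 lb of glass as set out in problem or answer.
Mass of each oxide from the mix:
  Al2O3: 88.52·0.6552 = 58.00 lb
  CaO: 777.8·0.4795 + 102.4·0.5552 = 429.8 lb
  SrO: 131.6·0.7010 = 92.25 lb
  TiO2: 164.0·0.9899 = 162.3 lb
  ZrO2: 115.6·0.6746 = 77.98 lb
  SiO2: 777.8·0.5175 + 115.6·0.3244 = 440.0 lb
LOI: 164.0·0.01010 + 777.8·0.003000 + 115.6·0.001000 + 102.4·0.4448 + 88.52·0.3448 + 131.6·0.2990 = 119.5 lb
Glass = total batch minus LOI = 1380 − 119.5 = 1260 lb (consistent with Σ oxide mass)
wt %: oxide over glass, times 100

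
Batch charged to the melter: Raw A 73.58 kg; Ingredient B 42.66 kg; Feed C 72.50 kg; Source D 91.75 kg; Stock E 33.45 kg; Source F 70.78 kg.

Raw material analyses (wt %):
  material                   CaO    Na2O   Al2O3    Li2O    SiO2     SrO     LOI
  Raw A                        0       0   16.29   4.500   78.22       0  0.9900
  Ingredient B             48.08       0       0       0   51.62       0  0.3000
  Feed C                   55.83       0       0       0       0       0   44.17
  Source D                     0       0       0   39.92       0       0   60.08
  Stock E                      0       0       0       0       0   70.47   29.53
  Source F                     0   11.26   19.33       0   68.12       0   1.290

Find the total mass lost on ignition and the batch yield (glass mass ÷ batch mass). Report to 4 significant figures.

LOI loss = 98.79 kg; glass = 285.9 kg; yield = 74.32%

All arithmetic carries exact precision from start to finish — values along the way are displayed rounded off to 4 significant digits on the page; each reported figure takes just one rounding — the derived quantities are recomputed from the weighed amounts per 285.9 kg of glass at full precision (the yield, the totals, LOI, six oxide percentages, glass mass) as written in question or answer.
Per-material ignition loss:
  Raw A: 73.58 × 0.009900 = 0.7284 kg
  Ingredient B: 42.66 × 0.003000 = 0.1280 kg
  Feed C: 72.50 × 0.4417 = 32.02 kg
  Source D: 91.75 × 0.6008 = 55.12 kg
  Stock E: 33.45 × 0.2953 = 9.878 kg
  Source F: 70.78 × 0.01290 = 0.9131 kg
Total LOI = 98.79 kg
Glass = batch − LOI = 384.7 − 98.79 = 285.9 kg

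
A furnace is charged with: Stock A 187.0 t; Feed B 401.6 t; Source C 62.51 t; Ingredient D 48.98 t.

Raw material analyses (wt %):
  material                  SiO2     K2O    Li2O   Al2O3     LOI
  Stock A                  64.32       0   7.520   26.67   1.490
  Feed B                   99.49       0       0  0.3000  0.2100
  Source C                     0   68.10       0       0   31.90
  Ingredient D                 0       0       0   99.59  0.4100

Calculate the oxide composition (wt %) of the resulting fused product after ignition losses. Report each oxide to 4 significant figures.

Exact precision is kept in all steps; in-progress results are displayed, rounded to four significant figures, within the worked lines; every reported result is rounded once only. The derived quantities (totals, net glass mass, LOI, the yield, four oxide percentages) are recomputed from the batch weights on 676.3 t of glass in exact precision, as they appear in problem or answer.
Oxide masses out of the charge:
  SiO2: 187.0·0.6432 + 401.6·0.9949 = 519.8 t
  K2O: 62.51·0.6810 = 42.57 t
  Li2O: 187.0·0.07520 = 14.06 t
  Al2O3: 187.0·0.2667 + 401.6·0.003000 + 48.98·0.9959 = 99.86 t
LOI: 187.0·0.01490 + 401.6·0.002100 + 62.51·0.3190 + 48.98·0.004100 = 23.77 t
Glass mass = batch − LOI = 700.1 − 23.77 = 676.3 t (the oxide masses sum to this)
wt % = oxide mass / glass mass × 100

Glass mass = 676.3 t (batch 700.1 − LOI 23.77).
Composition: SiO2 76.86%, K2O 6.294%, Li2O 2.079%, Al2O3 14.76%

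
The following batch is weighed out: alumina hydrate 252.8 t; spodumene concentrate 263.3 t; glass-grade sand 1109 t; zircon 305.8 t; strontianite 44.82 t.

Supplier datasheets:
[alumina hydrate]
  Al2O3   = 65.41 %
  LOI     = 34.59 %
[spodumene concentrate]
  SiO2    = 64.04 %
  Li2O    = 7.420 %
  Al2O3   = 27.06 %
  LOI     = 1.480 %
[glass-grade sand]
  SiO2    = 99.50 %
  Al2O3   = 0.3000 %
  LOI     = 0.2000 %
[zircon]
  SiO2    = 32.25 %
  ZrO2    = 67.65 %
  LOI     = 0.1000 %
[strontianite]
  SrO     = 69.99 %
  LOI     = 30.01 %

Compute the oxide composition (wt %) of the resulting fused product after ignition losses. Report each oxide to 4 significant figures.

The working math holds full precision at every stage. The intermediate values are shown (rounded to 4 significant digits) alongside each step; each reported result takes exactly one rounding; all derived quantities (the yield, the totals, ignition loss, the five compositions, net glass mass) are computed in exact precision using the weight values on 1868 t of glass, as given in problem or answer.
Delivered oxide masses:
  SiO2: 263.3·0.6404 + 1109·0.9950 + 305.8·0.3225 = 1371 t
  SrO: 44.82·0.6999 = 31.37 t
  ZrO2: 305.8·0.6765 = 206.9 t
  Li2O: 263.3·0.07420 = 19.54 t
  Al2O3: 252.8·0.6541 + 263.3·0.2706 + 1109·0.003000 = 239.9 t
LOI: 252.8·0.3459 + 263.3·0.01480 + 1109·0.002000 + 305.8·0.001000 + 44.82·0.3001 = 107.3 t
Glass mass = batch − LOI = 1976 − 107.3 = 1868 t (= the summed oxide contributions)
percent by weight: oxide/glass ×100

Glass mass = 1868 t (batch 1976 − LOI 107.3).
Composition: SiO2 73.36%, SrO 1.679%, ZrO2 11.07%, Li2O 1.046%, Al2O3 12.84%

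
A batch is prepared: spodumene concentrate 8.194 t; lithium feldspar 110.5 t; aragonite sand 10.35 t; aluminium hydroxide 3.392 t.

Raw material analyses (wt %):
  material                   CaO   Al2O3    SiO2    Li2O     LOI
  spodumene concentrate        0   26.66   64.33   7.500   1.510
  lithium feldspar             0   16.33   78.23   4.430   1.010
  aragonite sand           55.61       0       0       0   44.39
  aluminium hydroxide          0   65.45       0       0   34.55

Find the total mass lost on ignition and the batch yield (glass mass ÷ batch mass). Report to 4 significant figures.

The working math maintains full precision from first step to last. The intermediate values are displayed, rounded to four significant digits, alongside each step — every reported result is rounded once only — derived quantities, including four oxide percentages, the totals, glass mass, ignition loss, the yield, are re-derived from the batch weights on 125.4 t of glass in full precision as written in the problem or answer text.
LOI of each material in turn:
  spodumene concentrate: 8.194 × 0.01510 = 0.1237 t
  lithium feldspar: 110.5 × 0.01010 = 1.116 t
  aragonite sand: 10.35 × 0.4439 = 4.594 t
  aluminium hydroxide: 3.392 × 0.3455 = 1.172 t
Total LOI = 7.006 t
Glass = batch − LOI = 132.4 − 7.006 = 125.4 t

LOI loss = 7.006 t; glass = 125.4 t; yield = 94.71%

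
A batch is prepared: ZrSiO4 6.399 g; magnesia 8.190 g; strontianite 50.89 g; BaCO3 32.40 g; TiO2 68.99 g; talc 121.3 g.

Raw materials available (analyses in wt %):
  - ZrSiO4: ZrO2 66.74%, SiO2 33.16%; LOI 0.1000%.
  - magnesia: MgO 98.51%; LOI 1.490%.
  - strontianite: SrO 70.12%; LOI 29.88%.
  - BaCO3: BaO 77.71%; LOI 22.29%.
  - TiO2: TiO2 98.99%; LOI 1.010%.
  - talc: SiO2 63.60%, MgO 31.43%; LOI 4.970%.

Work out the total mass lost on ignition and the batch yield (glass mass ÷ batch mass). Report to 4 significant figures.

Intermediates are rounded to four significant digits wherever printed — every computation holds exact precision from first step to last — exactly one rounding lands on each reported figure. The derived quantities (the totals, the yield, net glass mass, six oxide percentages, LOI) are rebuilt in exact precision from the batch weights on 258.9 g of glass exactly as printed in problem or answer.
Ignition loss by material:
  ZrSiO4: 6.399 × 0.001000 = 0.006399 g
  magnesia: 8.190 × 0.01490 = 0.1220 g
  strontianite: 50.89 × 0.2988 = 15.21 g
  BaCO3: 32.40 × 0.2229 = 7.222 g
  TiO2: 68.99 × 0.01010 = 0.6968 g
  talc: 121.3 × 0.04970 = 6.029 g
Total LOI = 29.28 g
Glass = batch − LOI = 288.2 − 29.28 = 258.9 g

LOI loss = 29.28 g; glass = 258.9 g; yield = 89.84%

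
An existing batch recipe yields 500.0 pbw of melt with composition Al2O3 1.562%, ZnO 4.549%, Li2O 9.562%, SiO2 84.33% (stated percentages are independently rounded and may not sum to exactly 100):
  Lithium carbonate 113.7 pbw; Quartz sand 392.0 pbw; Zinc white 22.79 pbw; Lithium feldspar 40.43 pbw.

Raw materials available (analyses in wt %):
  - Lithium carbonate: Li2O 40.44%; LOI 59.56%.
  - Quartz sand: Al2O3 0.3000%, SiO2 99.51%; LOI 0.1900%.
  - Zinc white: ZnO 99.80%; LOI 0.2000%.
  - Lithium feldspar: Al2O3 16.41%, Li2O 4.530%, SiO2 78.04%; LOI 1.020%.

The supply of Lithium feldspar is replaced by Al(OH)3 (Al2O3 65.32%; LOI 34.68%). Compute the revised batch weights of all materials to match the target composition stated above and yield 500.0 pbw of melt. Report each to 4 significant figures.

Revised batch per 500.0 pbw melt:
  Lithium carbonate: 118.2 pbw
  Quartz sand: 423.7 pbw
  Zinc white: 22.79 pbw
  Al(OH)3: 10.01 pbw
Total batch = 574.7 pbw; LOI loss = 74.72 pbw

Values along the way are displayed, rounded to 4 significant digits, between the steps; each numeric step maintains exact precision in every operation; each reported figure undergoes a single rounding — derived quantities are rebuilt from the batch weights at 500.0 pbw of glass in exact precision (glass mass, the totals, the yield, LOI, the four compositions) exactly as shown in question or answer.
Per-oxide target masses for 500.0 pbw melt:
  Al2O3: 1.562% × 500.0 = 7.810 pbw
  ZnO: 4.549% × 500.0 = 22.74 pbw
  Li2O: 9.562% × 500.0 = 47.81 pbw
  SiO2: 84.33% × 500.0 = 421.6 pbw
Verifying the oxide balance from the weights as reported, for the quoted basis mass (target by target, the sums agree up to rounding of the answer):
  Al2O3: 423.7·0.003000 + 10.01·0.6532 = 7.810 pbw (target 7.810 pbw)
  ZnO: 22.79·0.9980 = 22.74 pbw (target 22.74 pbw)
  Li2O: 118.2·0.4044 = 47.80 pbw (target 47.81 pbw)
  SiO2: 423.7·0.9951 = 421.6 pbw (target 421.6 pbw)
Glass-mass bookkeeping: net batch after ignition = 500.0 pbw (the Σ of target masses is 500.0 pbw; versus the stated basis of 500.0 pbw — gaps are rounding artifacts).
Total batch = Σ batch = 574.7 pbw; LOI removed, Σ of batch·LOI: 74.72 pbw; glass ÷ batch gives a yield of 87.00%.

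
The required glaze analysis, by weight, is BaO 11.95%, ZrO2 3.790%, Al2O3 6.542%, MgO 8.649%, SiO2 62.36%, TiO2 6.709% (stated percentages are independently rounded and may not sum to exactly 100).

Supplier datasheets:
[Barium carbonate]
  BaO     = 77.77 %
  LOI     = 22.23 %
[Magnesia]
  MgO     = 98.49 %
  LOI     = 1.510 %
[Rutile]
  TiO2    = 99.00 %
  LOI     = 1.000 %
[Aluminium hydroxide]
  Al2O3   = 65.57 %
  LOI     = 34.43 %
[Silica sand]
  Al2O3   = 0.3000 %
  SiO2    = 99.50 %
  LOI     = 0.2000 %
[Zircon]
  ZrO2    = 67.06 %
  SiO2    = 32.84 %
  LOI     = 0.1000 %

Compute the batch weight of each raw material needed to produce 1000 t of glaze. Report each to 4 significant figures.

Each numeric step holds full float precision at each step. Working values are printed rounded off to 4 significant figures as written. Exactly one rounding goes into every reported value. The derived quantities are rebuilt starting from the weights on 1000 t of glass in exact precision (the totals, net glass mass, LOI, yield, the six compositions) exactly as printed in problem or answer.
The oxide mass targets at 1000 t glaze:
  BaO: 11.95% × 1000 = 119.5 t
  ZrO2: 3.790% × 1000 = 37.90 t
  Al2O3: 6.542% × 1000 = 65.42 t
  MgO: 8.649% × 1000 = 86.49 t
  SiO2: 62.36% × 1000 = 623.6 t
  TiO2: 6.709% × 1000 = 67.09 t
A balance pass over the oxides, applying the batch weights above, on the stated basis (sum by sum, the targets are met exact up to rounding of places):
  BaO: 153.7·0.7777 = 119.5 t (target 119.5 t)
  ZrO2: 56.52·0.6706 = 37.90 t (target 37.90 t)
  Al2O3: 96.99·0.6557 + 608.1·0.003000 = 65.42 t (target 65.42 t)
  MgO: 87.82·0.9849 = 86.49 t (target 86.49 t)
  SiO2: 608.1·0.9950 + 56.52·0.3284 = 623.6 t (target 623.6 t)
  TiO2: 67.77·0.9900 = 67.09 t (target 67.09 t)
Glass-mass sanity pass: total batch − LOI = 1000 t (summing oxide targets gives 1000 t; stated basis 1000 t — any gap is answer rounding).
Adding the batch up: Σ batch = 1071 t; LOI loss = Σ batch·LOI = 70.84 t; the yield ratio, glass ÷ batch: 93.39%.

Batch per 1000 t glaze:
  Barium carbonate: 153.7 t
  Magnesia: 87.82 t
  Rutile: 67.77 t
  Aluminium hydroxide: 96.99 t
  Silica sand: 608.1 t
  Zircon: 56.52 t
Total batch = 1071 t; LOI loss = 70.84 t; yield = 93.39%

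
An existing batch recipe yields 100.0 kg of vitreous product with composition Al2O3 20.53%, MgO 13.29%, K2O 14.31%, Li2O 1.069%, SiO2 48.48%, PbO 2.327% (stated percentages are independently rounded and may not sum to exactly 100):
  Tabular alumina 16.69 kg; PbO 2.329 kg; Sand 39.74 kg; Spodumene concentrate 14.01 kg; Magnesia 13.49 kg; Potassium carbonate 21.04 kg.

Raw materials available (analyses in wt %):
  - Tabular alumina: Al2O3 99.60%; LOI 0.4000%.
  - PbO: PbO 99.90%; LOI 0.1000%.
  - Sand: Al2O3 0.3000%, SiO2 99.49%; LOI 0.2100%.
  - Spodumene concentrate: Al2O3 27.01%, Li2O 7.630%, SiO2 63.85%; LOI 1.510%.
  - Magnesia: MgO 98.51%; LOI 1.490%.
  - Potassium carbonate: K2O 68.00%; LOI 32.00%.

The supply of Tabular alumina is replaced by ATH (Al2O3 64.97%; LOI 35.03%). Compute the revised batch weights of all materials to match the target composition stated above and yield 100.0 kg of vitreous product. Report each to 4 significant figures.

Revised batch per 100.0 kg vitreous product:
  ATH: 25.59 kg
  PbO: 2.329 kg
  Sand: 39.74 kg
  Spodumene concentrate: 14.01 kg
  Magnesia: 13.49 kg
  Potassium carbonate: 21.04 kg
Total batch = 116.2 kg; LOI loss = 16.20 kg

Mid-chain values appear rounded to four significant figures at each printed step. The working math carries full float precision through the solve. Exactly one rounding is applied to each reported number; the derived quantities, which include the yield, glass mass, LOI, the six compositions, totals, are computed at full precision, exactly as printed in the problem or answer text, from the batch weights per 100.0 kg of glass.
Oxide mass targets, per 100.0 kg vitreous product:
  Al2O3: 20.53% × 100.0 = 20.53 kg
  MgO: 13.29% × 100.0 = 13.29 kg
  K2O: 14.31% × 100.0 = 14.31 kg
  Li2O: 1.069% × 100.0 = 1.069 kg
  SiO2: 48.48% × 100.0 = 48.48 kg
  PbO: 2.327% × 100.0 = 2.327 kg
Balance tally, oxide-wise, with the batch weights as given, for the quoted basis mass (oxide sums agree with the targets inside rounding margins):
  Al2O3: 25.59·0.6497 + 39.74·0.003000 + 14.01·0.2701 = 20.53 kg (target 20.53 kg)
  MgO: 13.49·0.9851 = 13.29 kg (target 13.29 kg)
  K2O: 21.04·0.6800 = 14.31 kg (target 14.31 kg)
  Li2O: 14.01·0.07630 = 1.069 kg (target 1.069 kg)
  SiO2: 39.74·0.9949 + 14.01·0.6385 = 48.48 kg (target 48.48 kg)
  PbO: 2.329·0.9990 = 2.327 kg (target 2.327 kg)
Glass mass check: the batch minus its LOI: 100.0 kg (summing oxide targets gives 100.0 kg; against the stated basis, 100.0 kg — a pure rounding effect).
Summing the batch: Σ batch = 116.2 kg; LOI removed, Σ of batch·LOI: 16.20 kg; as yield: glass ÷ batch → 86.06%.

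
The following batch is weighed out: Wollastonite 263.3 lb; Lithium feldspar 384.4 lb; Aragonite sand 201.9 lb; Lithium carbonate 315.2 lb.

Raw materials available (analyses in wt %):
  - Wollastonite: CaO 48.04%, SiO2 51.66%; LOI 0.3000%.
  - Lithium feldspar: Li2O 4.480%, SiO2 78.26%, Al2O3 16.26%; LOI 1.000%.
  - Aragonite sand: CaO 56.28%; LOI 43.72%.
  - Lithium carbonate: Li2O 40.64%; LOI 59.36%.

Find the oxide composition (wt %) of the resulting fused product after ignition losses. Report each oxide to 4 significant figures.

All internal work runs at full precision all the way through; mid-chain values are shown rounded to 4 significant figures as written. Each reported number is rounded exactly once; derived quantities, which include LOI, the totals, net glass mass, yield, the four compositions, are computed at full precision, as quoted within the question or the answer, using the weight values for 884.8 lb of glass.
Oxide masses out of the charge:
  CaO: 263.3·0.4804 + 201.9·0.5628 = 240.1 lb
  Li2O: 384.4·0.04480 + 315.2·0.4064 = 145.3 lb
  SiO2: 263.3·0.5166 + 384.4·0.7826 = 436.9 lb
  Al2O3: 384.4·0.1626 = 62.50 lb
LOI: 263.3·0.003000 + 384.4·0.01000 + 201.9·0.4372 + 315.2·0.5936 = 280.0 lb
Glass mass = batch − LOI = 1165 − 280.0 = 884.8 lb (matching Σ of the oxides)
wt % = 100 × oxide mass / glass mass

Glass mass = 884.8 lb (batch 1165 − LOI 280.0).
Composition: CaO 27.14%, Li2O 16.42%, SiO2 49.37%, Al2O3 7.064%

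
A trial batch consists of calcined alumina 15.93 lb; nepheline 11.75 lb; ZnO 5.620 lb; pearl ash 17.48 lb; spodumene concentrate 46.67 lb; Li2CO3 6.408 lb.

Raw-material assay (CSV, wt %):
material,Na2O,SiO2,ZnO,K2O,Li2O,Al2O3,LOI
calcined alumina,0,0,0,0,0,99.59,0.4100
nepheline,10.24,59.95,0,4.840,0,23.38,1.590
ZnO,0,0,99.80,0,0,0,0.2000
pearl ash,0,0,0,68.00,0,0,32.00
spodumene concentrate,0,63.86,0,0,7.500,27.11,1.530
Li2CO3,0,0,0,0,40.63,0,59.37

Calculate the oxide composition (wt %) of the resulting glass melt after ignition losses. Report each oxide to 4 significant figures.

Intermediates are rounded to 4 significant digits wherever printed — every computation maintains full float precision in every operation — each reported figure carries a single rounding; the derived quantities (yield, six oxide percentages, ignition loss, glass mass, the totals) are rebuilt at full float precision starting from the weights on 93.48 lb of glass exactly as printed in the question or the answer.
Per-oxide mass from batch:
  Na2O: 11.75·0.1024 = 1.203 lb
  SiO2: 11.75·0.5995 + 46.67·0.6386 = 36.85 lb
  ZnO: 5.620·0.9980 = 5.609 lb
  K2O: 11.75·0.04840 + 17.48·0.6800 = 12.46 lb
  Li2O: 46.67·0.07500 + 6.408·0.4063 = 6.104 lb
  Al2O3: 15.93·0.9959 + 11.75·0.2338 + 46.67·0.2711 = 31.26 lb
LOI: 15.93·0.004100 + 11.75·0.01590 + 5.620·0.002000 + 17.48·0.3200 + 46.67·0.01530 + 6.408·0.5937 = 10.38 lb
Glass = total batch minus LOI = 103.9 − 10.38 = 93.48 lb (= Σ oxide masses)
wt % = 100 × oxide mass / glass mass

Glass mass = 93.48 lb (batch 103.9 − LOI 10.38).
Composition: Na2O 1.287%, SiO2 39.42%, ZnO 6.000%, K2O 13.32%, Li2O 6.529%, Al2O3 33.44%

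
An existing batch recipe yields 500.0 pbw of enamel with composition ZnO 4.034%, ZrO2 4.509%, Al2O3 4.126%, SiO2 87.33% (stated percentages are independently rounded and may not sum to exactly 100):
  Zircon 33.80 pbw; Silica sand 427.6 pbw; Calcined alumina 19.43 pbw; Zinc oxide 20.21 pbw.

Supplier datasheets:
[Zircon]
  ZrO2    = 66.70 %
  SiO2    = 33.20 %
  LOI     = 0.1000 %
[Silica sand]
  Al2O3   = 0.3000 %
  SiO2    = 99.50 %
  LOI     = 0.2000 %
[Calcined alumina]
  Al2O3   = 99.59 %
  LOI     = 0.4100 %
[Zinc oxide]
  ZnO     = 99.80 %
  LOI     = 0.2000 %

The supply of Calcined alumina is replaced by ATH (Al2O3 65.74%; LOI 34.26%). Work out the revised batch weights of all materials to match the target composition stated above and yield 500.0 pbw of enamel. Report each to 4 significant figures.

Revised batch per 500.0 pbw enamel:
  Zircon: 33.80 pbw
  Silica sand: 427.6 pbw
  ATH: 29.43 pbw
  Zinc oxide: 20.21 pbw
Total batch = 511.0 pbw; LOI loss = 11.01 pbw

Full precision is maintained in every operation. In-progress results are displayed rounded to 4 significant figures alongside each step; a single rounding yields each reported figure. Derived quantities (the four compositions, yield, net glass mass, totals, ignition loss) are computed starting from the weights for 500.0 pbw of glass at full float precision, as given in either problem or answer.
Per-oxide target masses for 500.0 pbw enamel:
  ZnO: 4.034% × 500.0 = 20.17 pbw
  ZrO2: 4.509% × 500.0 = 22.54 pbw
  Al2O3: 4.126% × 500.0 = 20.63 pbw
  SiO2: 87.33% × 500.0 = 436.6 pbw
Sums-versus-targets review working from each reported weight, at the basis given (sums match the target masses within answer rounding):
  ZnO: 20.21·0.9980 = 20.17 pbw (target 20.17 pbw)
  ZrO2: 33.80·0.6670 = 22.54 pbw (target 22.54 pbw)
  Al2O3: 427.6·0.003000 + 29.43·0.6574 = 20.63 pbw (target 20.63 pbw)
  SiO2: 33.80·0.3320 + 427.6·0.9950 = 436.7 pbw (target 436.6 pbw)
Glass-mass sanity pass: total charge less LOI = 500.0 pbw (summing oxide targets gives 500.0 pbw; stated basis 500.0 pbw — any gap is answer rounding).
Batch total: Σ batch = 511.0 pbw; the LOI term Σ batch·LOI equals 11.01 pbw; yield: glass divided by total = 97.85%.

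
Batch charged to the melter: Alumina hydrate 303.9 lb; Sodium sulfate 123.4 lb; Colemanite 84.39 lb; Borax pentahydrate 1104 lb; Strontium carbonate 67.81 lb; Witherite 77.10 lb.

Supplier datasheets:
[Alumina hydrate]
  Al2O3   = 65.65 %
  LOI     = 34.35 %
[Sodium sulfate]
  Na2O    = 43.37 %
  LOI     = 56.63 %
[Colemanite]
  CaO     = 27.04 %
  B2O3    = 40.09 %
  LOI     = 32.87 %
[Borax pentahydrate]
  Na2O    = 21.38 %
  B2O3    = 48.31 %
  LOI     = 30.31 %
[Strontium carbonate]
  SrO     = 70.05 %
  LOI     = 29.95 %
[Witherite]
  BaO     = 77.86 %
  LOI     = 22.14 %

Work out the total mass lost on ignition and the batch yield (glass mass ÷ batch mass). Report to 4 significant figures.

Every computation runs at full precision at each step — working values are displayed (rounded to four significant digits) alongside each step — each reported number undergoes a single rounding; all derived quantities, which include the totals, net glass mass, six oxide percentages, ignition loss, yield, are recomputed in full precision, as quoted within the question or the answer, from the batch weights per 1187 lb of glass.
LOI of each material in turn:
  Alumina hydrate: 303.9 × 0.3435 = 104.4 lb
  Sodium sulfate: 123.4 × 0.5663 = 69.88 lb
  Colemanite: 84.39 × 0.3287 = 27.74 lb
  Borax pentahydrate: 1104 × 0.3031 = 334.6 lb
  Strontium carbonate: 67.81 × 0.2995 = 20.31 lb
  Witherite: 77.10 × 0.2214 = 17.07 lb
Total LOI = 574.0 lb
Glass = batch − LOI = 1761 − 574.0 = 1187 lb

LOI loss = 574.0 lb; glass = 1187 lb; yield = 67.40%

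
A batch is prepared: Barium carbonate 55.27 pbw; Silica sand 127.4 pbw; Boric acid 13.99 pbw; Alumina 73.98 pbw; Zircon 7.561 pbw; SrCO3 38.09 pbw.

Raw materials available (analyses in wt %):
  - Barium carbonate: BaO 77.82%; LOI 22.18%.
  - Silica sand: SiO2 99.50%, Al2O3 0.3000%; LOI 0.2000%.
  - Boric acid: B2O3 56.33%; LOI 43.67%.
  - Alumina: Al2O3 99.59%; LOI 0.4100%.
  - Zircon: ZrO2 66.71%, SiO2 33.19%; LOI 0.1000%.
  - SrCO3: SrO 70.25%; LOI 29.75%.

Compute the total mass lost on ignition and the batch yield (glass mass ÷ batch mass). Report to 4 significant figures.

LOI loss = 30.27 pbw; glass = 286.0 pbw; yield = 90.43%

Mid-chain values are displayed, rounded to four significant figures, in the working. The whole derivation runs at full float precision through every step — each reported number sees exactly one rounding; the derived quantities are re-derived using the weight values per 286.0 pbw of glass in full float precision (LOI, the totals, net glass mass, the six compositions, the yield) as set out in the problem or answer text.
Per-material ignition loss:
  Barium carbonate: 55.27 × 0.2218 = 12.26 pbw
  Silica sand: 127.4 × 0.002000 = 0.2548 pbw
  Boric acid: 13.99 × 0.4367 = 6.109 pbw
  Alumina: 73.98 × 0.004100 = 0.3033 pbw
  Zircon: 7.561 × 0.001000 = 0.007561 pbw
  SrCO3: 38.09 × 0.2975 = 11.33 pbw
Total LOI = 30.27 pbw
Glass = batch − LOI = 316.3 − 30.27 = 286.0 pbw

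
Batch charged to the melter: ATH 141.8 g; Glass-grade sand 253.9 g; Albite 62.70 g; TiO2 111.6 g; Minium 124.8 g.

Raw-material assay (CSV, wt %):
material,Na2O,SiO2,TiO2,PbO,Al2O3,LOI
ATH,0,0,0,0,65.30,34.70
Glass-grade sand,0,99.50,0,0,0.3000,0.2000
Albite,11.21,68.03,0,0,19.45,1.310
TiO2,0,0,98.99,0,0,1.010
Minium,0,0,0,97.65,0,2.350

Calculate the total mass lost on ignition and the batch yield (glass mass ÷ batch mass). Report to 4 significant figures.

LOI loss = 54.59 g; glass = 640.2 g; yield = 92.14%

Each numeric step holds full precision through every step. Rounding to four significant figures applies to every intermediate as displayed; each reported figure carries a single rounding — derived quantities (totals, LOI, five oxide percentages, the yield, net glass mass) are re-derived from the weighed amounts at 640.2 g of glass at exact precision as they appear in problem or answer.
Ignition loss by material:
  ATH: 141.8 × 0.3470 = 49.20 g
  Glass-grade sand: 253.9 × 0.002000 = 0.5078 g
  Albite: 62.70 × 0.01310 = 0.8214 g
  TiO2: 111.6 × 0.01010 = 1.127 g
  Minium: 124.8 × 0.02350 = 2.933 g
Total LOI = 54.59 g
Glass = batch − LOI = 694.8 − 54.59 = 640.2 g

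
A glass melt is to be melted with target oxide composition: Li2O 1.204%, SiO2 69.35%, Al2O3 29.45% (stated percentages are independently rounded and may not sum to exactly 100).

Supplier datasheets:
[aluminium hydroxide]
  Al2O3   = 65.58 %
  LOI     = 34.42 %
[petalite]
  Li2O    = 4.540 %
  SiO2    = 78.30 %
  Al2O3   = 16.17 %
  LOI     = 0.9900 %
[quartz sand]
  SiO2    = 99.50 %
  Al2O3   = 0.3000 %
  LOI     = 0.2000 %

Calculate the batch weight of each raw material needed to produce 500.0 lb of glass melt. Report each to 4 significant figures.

Batch per 500.0 lb glass melt:
  aluminium hydroxide: 190.7 lb
  petalite: 132.6 lb
  quartz sand: 244.1 lb
Total batch = 567.4 lb; LOI loss = 67.44 lb; yield = 88.11%

In-progress results are displayed rounded off to 4 significant figures between the steps — all arithmetic runs at full float precision at every stage. Exactly one rounding lands on every reported result — all derived quantities, which include glass mass, LOI, totals, yield, the three compositions, are computed at exact precision, as given in the problem or the answer, from the weighed amounts per 500.0 lb of glass.
Per-oxide target masses for 500.0 lb glass melt:
  Li2O: 1.204% × 500.0 = 6.020 lb
  SiO2: 69.35% × 500.0 = 346.8 lb
  Al2O3: 29.45% × 500.0 = 147.2 lb
Per-oxide balance check from the weights as reported, versus the basis set out (target by target, the sums agree net of answer rounding effects):
  Li2O: 132.6·0.04540 = 6.020 lb (target 6.020 lb)
  SiO2: 132.6·0.7830 + 244.1·0.9950 = 346.7 lb (target 346.8 lb)
  Al2O3: 190.7·0.6558 + 132.6·0.1617 + 244.1·0.003000 = 147.2 lb (target 147.2 lb)
Mass balance on the glass: Σ batch − LOI loss = 500.0 lb (the targets, summed, come to 500.0 lb; versus the stated basis of 500.0 lb — any gap is answer rounding).
Adding the batch up: Σ batch = 567.4 lb; Σ batch·LOI gives LOI loss = 67.44 lb; yield, glass over the total, = 88.11%.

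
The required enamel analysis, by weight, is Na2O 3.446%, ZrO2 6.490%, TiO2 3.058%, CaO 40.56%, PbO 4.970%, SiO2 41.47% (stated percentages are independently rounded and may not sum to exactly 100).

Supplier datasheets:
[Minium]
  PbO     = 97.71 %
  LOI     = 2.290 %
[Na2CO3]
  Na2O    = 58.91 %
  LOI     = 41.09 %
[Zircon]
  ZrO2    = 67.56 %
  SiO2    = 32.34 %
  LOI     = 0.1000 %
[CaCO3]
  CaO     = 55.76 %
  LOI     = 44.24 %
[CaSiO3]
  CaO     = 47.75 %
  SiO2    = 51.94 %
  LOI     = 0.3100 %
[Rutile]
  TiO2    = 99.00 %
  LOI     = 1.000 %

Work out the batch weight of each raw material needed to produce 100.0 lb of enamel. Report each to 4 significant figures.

Batch per 100.0 lb enamel:
  Minium: 5.086 lb
  Na2CO3: 5.850 lb
  Zircon: 9.606 lb
  CaCO3: 9.490 lb
  CaSiO3: 73.86 lb
  Rutile: 3.089 lb
Total batch = 107.0 lb; LOI loss = 6.988 lb; yield = 93.47%

Each numeric step carries full float precision in every operation; in-progress results are displayed rounded to four significant digits as written — every reported figure takes just one rounding; all derived quantities are recomputed starting from the weights on 100.0 lb of glass in full float precision (net glass mass, six oxide percentages, LOI, totals, the yield), as written in question or answer.
Target oxide masses per 100.0 lb enamel:
  Na2O: 3.446% × 100.0 = 3.446 lb
  ZrO2: 6.490% × 100.0 = 6.490 lb
  TiO2: 3.058% × 100.0 = 3.058 lb
  CaO: 40.56% × 100.0 = 40.56 lb
  PbO: 4.970% × 100.0 = 4.970 lb
  SiO2: 41.47% × 100.0 = 41.47 lb
Mass-balance tally per oxide on the weights just shown, per the basis as stated (oxide sums agree with the targets exact up to rounding of places):
  Na2O: 5.850·0.5891 = 3.446 lb (target 3.446 lb)
  ZrO2: 9.606·0.6756 = 6.490 lb (target 6.490 lb)
  TiO2: 3.089·0.9900 = 3.058 lb (target 3.058 lb)
  CaO: 9.490·0.5576 + 73.86·0.4775 = 40.56 lb (target 40.56 lb)
  PbO: 5.086·0.9771 = 4.970 lb (target 4.970 lb)
  SiO2: 9.606·0.3234 + 73.86·0.5194 = 41.47 lb (target 41.47 lb)
Consistency of the glass mass: total charge less LOI = 99.99 lb (summing oxide targets gives 99.99 lb; the stated basis being 100.0 lb — any gap is answer rounding).
Batch grand total — Σ batch = 107.0 lb; ignition loss, Σ(batch × LOI) = 6.988 lb; the yield ratio, glass ÷ batch: 93.47%.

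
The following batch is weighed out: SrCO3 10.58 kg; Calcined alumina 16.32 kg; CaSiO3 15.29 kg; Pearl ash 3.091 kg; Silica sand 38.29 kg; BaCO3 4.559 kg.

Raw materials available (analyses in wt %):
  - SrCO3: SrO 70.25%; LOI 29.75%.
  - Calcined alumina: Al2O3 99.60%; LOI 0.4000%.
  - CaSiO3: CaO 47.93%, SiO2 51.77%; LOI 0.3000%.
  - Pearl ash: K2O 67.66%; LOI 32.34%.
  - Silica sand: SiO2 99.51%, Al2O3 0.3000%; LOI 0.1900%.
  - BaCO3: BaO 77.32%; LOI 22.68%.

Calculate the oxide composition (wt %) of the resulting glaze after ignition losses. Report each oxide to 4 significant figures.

All arithmetic carries full precision in all steps — mid-chain values appear with 4-significant-figure rounding at each printed step — each reported value takes a single rounding — derived quantities (the six compositions, totals, yield, net glass mass, ignition loss) are recomputed using the weight values per 82.76 kg of glass in full float precision as given in question or answer.
Delivered oxide masses:
  SrO: 10.58·0.7025 = 7.432 kg
  CaO: 15.29·0.4793 = 7.328 kg
  K2O: 3.091·0.6766 = 2.091 kg
  SiO2: 15.29·0.5177 + 38.29·0.9951 = 46.02 kg
  Al2O3: 16.32·0.9960 + 38.29·0.003000 = 16.37 kg
  BaO: 4.559·0.7732 = 3.525 kg
LOI: 10.58·0.2975 + 16.32·0.004000 + 15.29·0.003000 + 3.091·0.3234 + 38.29·0.001900 + 4.559·0.2268 = 5.365 kg
Net of LOI, the glass mass = 88.13 − 5.365 = 82.76 kg (the oxide masses sum to this)
percent by weight: oxide/glass ×100

Glass mass = 82.76 kg (batch 88.13 − LOI 5.365).
Composition: SrO 8.980%, CaO 8.855%, K2O 2.527%, SiO2 55.60%, Al2O3 19.78%, BaO 4.259%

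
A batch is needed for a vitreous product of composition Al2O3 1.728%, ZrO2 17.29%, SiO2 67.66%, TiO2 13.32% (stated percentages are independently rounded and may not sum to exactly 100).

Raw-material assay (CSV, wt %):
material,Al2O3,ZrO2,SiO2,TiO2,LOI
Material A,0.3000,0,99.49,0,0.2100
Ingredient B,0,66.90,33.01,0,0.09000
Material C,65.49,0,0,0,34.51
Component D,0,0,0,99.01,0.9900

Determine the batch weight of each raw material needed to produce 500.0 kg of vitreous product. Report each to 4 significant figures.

Batch per 500.0 kg vitreous product:
  Material A: 297.2 kg
  Ingredient B: 129.2 kg
  Material C: 11.83 kg
  Component D: 67.27 kg
Total batch = 505.5 kg; LOI loss = 5.489 kg; yield = 98.91%

The whole derivation carries exact precision from start to finish; mid-chain values are shown, rounded to 4 significant figures, between the steps — every reported number includes exactly one rounding — the derived quantities (the four compositions, net glass mass, the yield, LOI, the totals) are computed using the weight values for 500.0 kg of glass in full precision, as given in the problem or the answer.
The oxide mass targets at 500.0 kg vitreous product:
  Al2O3: 1.728% × 500.0 = 8.640 kg
  ZrO2: 17.29% × 500.0 = 86.45 kg
  SiO2: 67.66% × 500.0 = 338.3 kg
  TiO2: 13.32% × 500.0 = 66.60 kg
Checking each oxide sum with the batch weights as given, versus the basis set out (oxide sums agree with the targets net of answer rounding effects):
  Al2O3: 297.2·0.003000 + 11.83·0.6549 = 8.639 kg (target 8.640 kg)
  ZrO2: 129.2·0.6690 = 86.43 kg (target 86.45 kg)
  SiO2: 297.2·0.9949 + 129.2·0.3301 = 338.3 kg (target 338.3 kg)
  TiO2: 67.27·0.9901 = 66.60 kg (target 66.60 kg)
Mass balance on the glass: total charge less LOI = 500.0 kg (targets for the oxides total 500.0 kg; with the basis standing at 500.0 kg — differing by rounding only).
Batch total: Σ batch = 505.5 kg; ignition loss, Σ(batch × LOI) = 5.489 kg; glass ÷ batch gives a yield of 98.91%.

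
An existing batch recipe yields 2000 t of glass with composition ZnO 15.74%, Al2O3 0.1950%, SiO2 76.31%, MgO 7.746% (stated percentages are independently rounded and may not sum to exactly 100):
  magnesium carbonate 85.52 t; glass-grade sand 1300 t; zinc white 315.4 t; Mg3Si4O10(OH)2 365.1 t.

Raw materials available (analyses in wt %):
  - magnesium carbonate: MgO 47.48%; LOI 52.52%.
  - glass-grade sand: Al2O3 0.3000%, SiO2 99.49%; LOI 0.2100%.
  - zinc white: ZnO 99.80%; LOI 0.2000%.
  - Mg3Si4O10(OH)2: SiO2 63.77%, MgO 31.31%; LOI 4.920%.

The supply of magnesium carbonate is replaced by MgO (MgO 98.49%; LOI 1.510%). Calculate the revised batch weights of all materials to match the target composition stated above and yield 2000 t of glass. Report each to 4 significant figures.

Revised batch per 2000 t glass:
  MgO: 41.23 t
  glass-grade sand: 1300 t
  zinc white: 315.4 t
  Mg3Si4O10(OH)2: 365.1 t
Total batch = 2022 t; LOI loss = 21.95 t

Values along the way appear, rounded to four significant figures, when written out — full float precision is carried all the way through; each reported number is rounded once only; derived quantities are re-derived starting from the weights on 2000 t of glass in full float precision (the totals, glass mass, four oxide percentages, yield, LOI), as set out in the problem or answer text.
Target oxide masses per 2000 t glass:
  ZnO: 15.74% × 2000 = 314.8 t
  Al2O3: 0.1950% × 2000 = 3.900 t
  SiO2: 76.31% × 2000 = 1526 t
  MgO: 7.746% × 2000 = 154.9 t
Verifying the oxide balance from the weights as reported, relative to the basis at hand (delivered sums recover each target net of answer rounding effects):
  ZnO: 315.4·0.9980 = 314.8 t (target 314.8 t)
  Al2O3: 1300·0.003000 = 3.900 t (target 3.900 t)
  SiO2: 1300·0.9949 + 365.1·0.6377 = 1526 t (target 1526 t)
  MgO: 41.23·0.9849 + 365.1·0.3131 = 154.9 t (target 154.9 t)
Glass mass check: net batch after ignition = 2000 t (targets for the oxides total 2000 t; basis as stated: 2000 t — any gap is answer rounding).
Batch grand total — Σ batch = 2022 t; LOI removed, Σ of batch·LOI: 21.95 t; yield: glass divided by total = 98.91%.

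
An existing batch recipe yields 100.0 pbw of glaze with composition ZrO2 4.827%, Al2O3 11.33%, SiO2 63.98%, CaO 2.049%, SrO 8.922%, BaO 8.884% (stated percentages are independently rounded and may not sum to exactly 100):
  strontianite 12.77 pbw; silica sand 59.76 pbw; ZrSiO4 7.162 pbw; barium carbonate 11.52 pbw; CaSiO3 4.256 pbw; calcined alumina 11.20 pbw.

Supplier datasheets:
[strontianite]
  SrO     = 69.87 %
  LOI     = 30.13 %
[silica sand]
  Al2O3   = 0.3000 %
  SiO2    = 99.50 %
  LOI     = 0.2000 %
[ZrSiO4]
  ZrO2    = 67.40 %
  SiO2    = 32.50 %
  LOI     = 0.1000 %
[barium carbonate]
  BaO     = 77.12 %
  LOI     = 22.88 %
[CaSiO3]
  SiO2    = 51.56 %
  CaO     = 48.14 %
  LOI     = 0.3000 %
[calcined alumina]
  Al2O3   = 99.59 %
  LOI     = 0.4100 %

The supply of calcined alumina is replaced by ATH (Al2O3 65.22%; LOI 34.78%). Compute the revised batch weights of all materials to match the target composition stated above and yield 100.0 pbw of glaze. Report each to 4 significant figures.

Intermediates are displayed with 4-significant-figure rounding when written out. Every computation maintains full precision in every operation; a single rounding completes each reported number — derived quantities, including the six compositions, totals, glass mass, yield, ignition loss, are re-derived starting from the weights for 100.0 pbw of glass in full float precision, exactly as printed in question or answer.
Target oxide masses per 100.0 pbw glaze:
  ZrO2: 4.827% × 100.0 = 4.827 pbw
  Al2O3: 11.33% × 100.0 = 11.33 pbw
  SiO2: 63.98% × 100.0 = 63.98 pbw
  CaO: 2.049% × 100.0 = 2.049 pbw
  SrO: 8.922% × 100.0 = 8.922 pbw
  BaO: 8.884% × 100.0 = 8.884 pbw
Verifying the oxide balance using the reported weights, on the stated basis (delivered sums recover each target up to rounding of the answer):
  ZrO2: 7.162·0.6740 = 4.827 pbw (target 4.827 pbw)
  Al2O3: 59.76·0.003000 + 17.10·0.6522 = 11.33 pbw (target 11.33 pbw)
  SiO2: 59.76·0.9950 + 7.162·0.3250 + 4.256·0.5156 = 63.98 pbw (target 63.98 pbw)
  CaO: 4.256·0.4814 = 2.049 pbw (target 2.049 pbw)
  SrO: 12.77·0.6987 = 8.922 pbw (target 8.922 pbw)
  BaO: 11.52·0.7712 = 8.884 pbw (target 8.884 pbw)
Glass-mass closure: net batch after ignition = 100.0 pbw (oxide target masses add up to 99.99 pbw; stated basis 100.0 pbw — a pure rounding effect).
Adding the batch up: Σ batch = 112.6 pbw; LOI loss = Σ batch·LOI = 12.57 pbw; yield: glass divided by total = 88.83%.

Revised batch per 100.0 pbw glaze:
  strontianite: 12.77 pbw
  silica sand: 59.76 pbw
  ZrSiO4: 7.162 pbw
  barium carbonate: 11.52 pbw
  CaSiO3: 4.256 pbw
  ATH: 17.10 pbw
Total batch = 112.6 pbw; LOI loss = 12.57 pbw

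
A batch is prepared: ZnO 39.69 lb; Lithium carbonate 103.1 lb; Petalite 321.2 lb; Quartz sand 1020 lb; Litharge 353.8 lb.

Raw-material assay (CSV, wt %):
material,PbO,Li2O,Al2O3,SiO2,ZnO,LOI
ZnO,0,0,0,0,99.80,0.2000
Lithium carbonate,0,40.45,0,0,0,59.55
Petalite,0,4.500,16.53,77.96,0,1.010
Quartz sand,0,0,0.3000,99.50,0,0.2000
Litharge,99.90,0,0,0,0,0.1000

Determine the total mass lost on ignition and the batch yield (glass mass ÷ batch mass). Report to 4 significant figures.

The working math maintains full precision in every operation. Working values are shown rounded off to 4 significant figures alongside each step. Each reported result takes a single rounding. All derived quantities (the totals, the five compositions, ignition loss, net glass mass, the yield) are recomputed at full precision from the weighed amounts per 1771 lb of glass as given in the problem or the answer.
Each material's LOI contribution:
  ZnO: 39.69 × 0.002000 = 0.07938 lb
  Lithium carbonate: 103.1 × 0.5955 = 61.40 lb
  Petalite: 321.2 × 0.01010 = 3.244 lb
  Quartz sand: 1020 × 0.002000 = 2.040 lb
  Litharge: 353.8 × 0.001000 = 0.3538 lb
Total LOI = 67.11 lb
Glass = batch − LOI = 1838 − 67.11 = 1771 lb

LOI loss = 67.11 lb; glass = 1771 lb; yield = 96.35%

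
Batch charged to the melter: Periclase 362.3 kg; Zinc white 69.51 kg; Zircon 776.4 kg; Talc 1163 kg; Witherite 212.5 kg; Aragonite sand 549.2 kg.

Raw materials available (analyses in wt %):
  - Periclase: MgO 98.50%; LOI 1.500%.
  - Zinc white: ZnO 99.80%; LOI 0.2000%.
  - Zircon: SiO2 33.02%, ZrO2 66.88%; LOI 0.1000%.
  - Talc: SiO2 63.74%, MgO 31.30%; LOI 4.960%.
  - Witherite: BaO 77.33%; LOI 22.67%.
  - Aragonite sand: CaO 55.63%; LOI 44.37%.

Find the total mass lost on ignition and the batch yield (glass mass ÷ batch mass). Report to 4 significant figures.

Every computation runs at full precision at every stage; working values are shown, rounded to 4 significant digits, in the working — exactly one rounding lands on every reported number — the derived quantities, including ignition loss, the yield, the six compositions, totals, glass mass, are rebuilt from the weighed amounts for 2777 kg of glass at full precision precisely as stated by question or answer.
Material-by-material LOI:
  Periclase: 362.3 × 0.01500 = 5.434 kg
  Zinc white: 69.51 × 0.002000 = 0.1390 kg
  Zircon: 776.4 × 0.001000 = 0.7764 kg
  Talc: 1163 × 0.04960 = 57.68 kg
  Witherite: 212.5 × 0.2267 = 48.17 kg
  Aragonite sand: 549.2 × 0.4437 = 243.7 kg
Total LOI = 355.9 kg
Glass = batch − LOI = 3133 − 355.9 = 2777 kg

LOI loss = 355.9 kg; glass = 2777 kg; yield = 88.64%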